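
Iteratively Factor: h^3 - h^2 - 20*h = (h)*(h^2 - h - 20) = h*(h + 4)*(h - 5)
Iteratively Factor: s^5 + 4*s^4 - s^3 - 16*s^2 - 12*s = (s - 2)*(s^4 + 6*s^3 + 11*s^2 + 6*s) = (s - 2)*(s + 1)*(s^3 + 5*s^2 + 6*s) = (s - 2)*(s + 1)*(s + 3)*(s^2 + 2*s) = (s - 2)*(s + 1)*(s + 2)*(s + 3)*(s)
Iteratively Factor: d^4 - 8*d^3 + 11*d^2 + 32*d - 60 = (d - 2)*(d^3 - 6*d^2 - d + 30) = (d - 5)*(d - 2)*(d^2 - d - 6) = (d - 5)*(d - 3)*(d - 2)*(d + 2)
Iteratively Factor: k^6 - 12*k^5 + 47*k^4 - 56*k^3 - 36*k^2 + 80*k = (k)*(k^5 - 12*k^4 + 47*k^3 - 56*k^2 - 36*k + 80) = k*(k - 5)*(k^4 - 7*k^3 + 12*k^2 + 4*k - 16) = k*(k - 5)*(k - 2)*(k^3 - 5*k^2 + 2*k + 8) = k*(k - 5)*(k - 4)*(k - 2)*(k^2 - k - 2) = k*(k - 5)*(k - 4)*(k - 2)*(k + 1)*(k - 2)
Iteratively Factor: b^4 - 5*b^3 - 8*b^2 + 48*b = (b - 4)*(b^3 - b^2 - 12*b) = b*(b - 4)*(b^2 - b - 12) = b*(b - 4)*(b + 3)*(b - 4)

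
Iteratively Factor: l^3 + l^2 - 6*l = (l + 3)*(l^2 - 2*l) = l*(l + 3)*(l - 2)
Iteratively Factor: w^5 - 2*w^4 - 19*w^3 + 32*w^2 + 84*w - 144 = (w + 3)*(w^4 - 5*w^3 - 4*w^2 + 44*w - 48) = (w + 3)^2*(w^3 - 8*w^2 + 20*w - 16) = (w - 4)*(w + 3)^2*(w^2 - 4*w + 4) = (w - 4)*(w - 2)*(w + 3)^2*(w - 2)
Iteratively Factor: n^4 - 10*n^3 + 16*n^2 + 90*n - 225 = (n - 3)*(n^3 - 7*n^2 - 5*n + 75) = (n - 5)*(n - 3)*(n^2 - 2*n - 15) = (n - 5)*(n - 3)*(n + 3)*(n - 5)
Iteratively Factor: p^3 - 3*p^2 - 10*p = (p + 2)*(p^2 - 5*p) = (p - 5)*(p + 2)*(p)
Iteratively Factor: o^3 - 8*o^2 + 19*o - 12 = (o - 3)*(o^2 - 5*o + 4) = (o - 3)*(o - 1)*(o - 4)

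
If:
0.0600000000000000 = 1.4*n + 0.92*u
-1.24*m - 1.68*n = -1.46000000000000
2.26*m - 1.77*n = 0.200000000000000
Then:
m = 0.49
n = 0.51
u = -0.71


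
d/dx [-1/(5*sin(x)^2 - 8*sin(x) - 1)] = 2*(5*sin(x) - 4)*cos(x)/(-5*sin(x)^2 + 8*sin(x) + 1)^2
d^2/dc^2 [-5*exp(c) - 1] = -5*exp(c)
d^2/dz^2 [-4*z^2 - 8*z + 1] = -8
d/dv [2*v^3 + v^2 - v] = 6*v^2 + 2*v - 1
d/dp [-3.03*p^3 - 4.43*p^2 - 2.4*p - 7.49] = -9.09*p^2 - 8.86*p - 2.4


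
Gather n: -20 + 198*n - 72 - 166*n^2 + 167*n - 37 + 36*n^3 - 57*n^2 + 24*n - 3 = 36*n^3 - 223*n^2 + 389*n - 132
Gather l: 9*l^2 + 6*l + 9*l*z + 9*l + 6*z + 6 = 9*l^2 + l*(9*z + 15) + 6*z + 6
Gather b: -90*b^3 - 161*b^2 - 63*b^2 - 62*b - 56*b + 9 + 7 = -90*b^3 - 224*b^2 - 118*b + 16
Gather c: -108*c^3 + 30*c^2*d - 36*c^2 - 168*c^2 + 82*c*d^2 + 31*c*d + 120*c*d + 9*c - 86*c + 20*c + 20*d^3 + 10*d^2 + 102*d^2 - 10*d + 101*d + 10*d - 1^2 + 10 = -108*c^3 + c^2*(30*d - 204) + c*(82*d^2 + 151*d - 57) + 20*d^3 + 112*d^2 + 101*d + 9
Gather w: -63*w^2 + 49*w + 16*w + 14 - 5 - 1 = -63*w^2 + 65*w + 8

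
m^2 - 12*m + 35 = (m - 7)*(m - 5)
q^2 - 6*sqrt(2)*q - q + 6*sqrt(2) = (q - 1)*(q - 6*sqrt(2))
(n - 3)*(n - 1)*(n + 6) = n^3 + 2*n^2 - 21*n + 18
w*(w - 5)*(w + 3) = w^3 - 2*w^2 - 15*w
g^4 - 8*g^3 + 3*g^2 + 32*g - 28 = (g - 7)*(g - 2)*(g - 1)*(g + 2)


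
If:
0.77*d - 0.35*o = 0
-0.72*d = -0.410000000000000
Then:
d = 0.57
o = 1.25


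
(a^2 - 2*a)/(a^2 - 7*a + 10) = a/(a - 5)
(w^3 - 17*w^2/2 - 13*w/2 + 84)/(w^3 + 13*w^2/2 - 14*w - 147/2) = (w - 8)/(w + 7)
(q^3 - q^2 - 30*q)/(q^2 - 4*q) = (q^2 - q - 30)/(q - 4)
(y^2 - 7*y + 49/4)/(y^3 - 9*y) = (y^2 - 7*y + 49/4)/(y*(y^2 - 9))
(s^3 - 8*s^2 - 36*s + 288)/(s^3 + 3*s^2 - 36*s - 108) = (s - 8)/(s + 3)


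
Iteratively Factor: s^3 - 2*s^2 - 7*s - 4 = (s - 4)*(s^2 + 2*s + 1) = (s - 4)*(s + 1)*(s + 1)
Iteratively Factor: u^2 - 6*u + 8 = (u - 2)*(u - 4)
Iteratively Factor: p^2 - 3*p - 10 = (p + 2)*(p - 5)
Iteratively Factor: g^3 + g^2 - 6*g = (g)*(g^2 + g - 6) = g*(g - 2)*(g + 3)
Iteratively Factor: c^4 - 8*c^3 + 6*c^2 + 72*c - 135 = (c - 3)*(c^3 - 5*c^2 - 9*c + 45) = (c - 3)^2*(c^2 - 2*c - 15) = (c - 3)^2*(c + 3)*(c - 5)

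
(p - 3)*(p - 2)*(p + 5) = p^3 - 19*p + 30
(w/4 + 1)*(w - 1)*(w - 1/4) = w^3/4 + 11*w^2/16 - 19*w/16 + 1/4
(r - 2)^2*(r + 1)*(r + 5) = r^4 + 2*r^3 - 15*r^2 + 4*r + 20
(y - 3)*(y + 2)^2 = y^3 + y^2 - 8*y - 12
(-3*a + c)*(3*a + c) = -9*a^2 + c^2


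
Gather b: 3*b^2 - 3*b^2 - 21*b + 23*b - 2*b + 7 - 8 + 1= 0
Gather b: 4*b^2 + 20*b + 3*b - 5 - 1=4*b^2 + 23*b - 6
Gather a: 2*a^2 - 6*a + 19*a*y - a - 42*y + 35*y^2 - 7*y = 2*a^2 + a*(19*y - 7) + 35*y^2 - 49*y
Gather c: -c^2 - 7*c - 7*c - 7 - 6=-c^2 - 14*c - 13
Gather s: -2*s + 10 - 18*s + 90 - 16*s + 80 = 180 - 36*s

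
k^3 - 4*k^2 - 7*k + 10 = (k - 5)*(k - 1)*(k + 2)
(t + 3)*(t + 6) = t^2 + 9*t + 18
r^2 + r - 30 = (r - 5)*(r + 6)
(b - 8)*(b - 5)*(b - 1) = b^3 - 14*b^2 + 53*b - 40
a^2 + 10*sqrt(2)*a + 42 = (a + 3*sqrt(2))*(a + 7*sqrt(2))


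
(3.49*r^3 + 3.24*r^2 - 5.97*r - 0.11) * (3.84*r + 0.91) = 13.4016*r^4 + 15.6175*r^3 - 19.9764*r^2 - 5.8551*r - 0.1001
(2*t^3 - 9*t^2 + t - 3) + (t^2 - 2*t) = 2*t^3 - 8*t^2 - t - 3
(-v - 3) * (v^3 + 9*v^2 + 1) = -v^4 - 12*v^3 - 27*v^2 - v - 3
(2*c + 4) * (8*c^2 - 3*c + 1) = 16*c^3 + 26*c^2 - 10*c + 4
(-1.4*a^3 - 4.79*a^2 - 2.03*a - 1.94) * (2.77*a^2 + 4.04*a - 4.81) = -3.878*a^5 - 18.9243*a^4 - 18.2407*a^3 + 9.4649*a^2 + 1.9267*a + 9.3314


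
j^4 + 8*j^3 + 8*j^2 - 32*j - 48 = (j - 2)*(j + 2)^2*(j + 6)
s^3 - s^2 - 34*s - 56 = (s - 7)*(s + 2)*(s + 4)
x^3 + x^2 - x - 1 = (x - 1)*(x + 1)^2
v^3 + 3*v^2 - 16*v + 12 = (v - 2)*(v - 1)*(v + 6)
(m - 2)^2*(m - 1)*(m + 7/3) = m^4 - 8*m^3/3 - 11*m^2/3 + 44*m/3 - 28/3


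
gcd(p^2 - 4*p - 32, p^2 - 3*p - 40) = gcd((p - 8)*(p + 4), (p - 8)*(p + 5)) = p - 8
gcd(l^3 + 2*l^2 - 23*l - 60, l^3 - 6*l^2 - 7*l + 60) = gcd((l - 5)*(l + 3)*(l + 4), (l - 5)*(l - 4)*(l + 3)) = l^2 - 2*l - 15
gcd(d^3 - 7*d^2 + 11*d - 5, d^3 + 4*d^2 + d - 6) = d - 1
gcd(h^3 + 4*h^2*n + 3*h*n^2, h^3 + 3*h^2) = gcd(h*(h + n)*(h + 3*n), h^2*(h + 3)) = h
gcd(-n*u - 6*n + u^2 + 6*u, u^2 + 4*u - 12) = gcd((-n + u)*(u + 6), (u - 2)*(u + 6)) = u + 6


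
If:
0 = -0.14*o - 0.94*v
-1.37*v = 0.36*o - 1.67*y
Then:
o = 10.7080491132333*y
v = -1.59481582537517*y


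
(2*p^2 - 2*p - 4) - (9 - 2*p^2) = 4*p^2 - 2*p - 13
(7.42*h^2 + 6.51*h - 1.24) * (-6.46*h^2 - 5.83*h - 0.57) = -47.9332*h^4 - 85.3132*h^3 - 34.1723*h^2 + 3.5185*h + 0.7068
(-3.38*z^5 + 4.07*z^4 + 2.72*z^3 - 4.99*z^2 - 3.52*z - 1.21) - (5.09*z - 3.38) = -3.38*z^5 + 4.07*z^4 + 2.72*z^3 - 4.99*z^2 - 8.61*z + 2.17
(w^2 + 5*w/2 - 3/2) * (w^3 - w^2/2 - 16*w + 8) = w^5 + 2*w^4 - 75*w^3/4 - 125*w^2/4 + 44*w - 12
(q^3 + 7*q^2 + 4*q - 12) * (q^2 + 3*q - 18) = q^5 + 10*q^4 + 7*q^3 - 126*q^2 - 108*q + 216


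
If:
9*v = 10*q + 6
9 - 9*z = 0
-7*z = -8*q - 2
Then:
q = 5/8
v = 49/36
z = 1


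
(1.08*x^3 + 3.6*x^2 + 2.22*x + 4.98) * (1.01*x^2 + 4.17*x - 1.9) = 1.0908*x^5 + 8.1396*x^4 + 15.2022*x^3 + 7.4472*x^2 + 16.5486*x - 9.462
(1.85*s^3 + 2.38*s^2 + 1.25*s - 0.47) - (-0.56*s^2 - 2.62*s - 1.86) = 1.85*s^3 + 2.94*s^2 + 3.87*s + 1.39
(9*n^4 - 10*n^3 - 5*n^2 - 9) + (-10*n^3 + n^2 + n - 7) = 9*n^4 - 20*n^3 - 4*n^2 + n - 16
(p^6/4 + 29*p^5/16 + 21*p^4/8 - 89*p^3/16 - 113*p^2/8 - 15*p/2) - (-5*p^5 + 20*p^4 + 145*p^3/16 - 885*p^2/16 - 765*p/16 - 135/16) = p^6/4 + 109*p^5/16 - 139*p^4/8 - 117*p^3/8 + 659*p^2/16 + 645*p/16 + 135/16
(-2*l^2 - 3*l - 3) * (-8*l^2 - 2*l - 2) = 16*l^4 + 28*l^3 + 34*l^2 + 12*l + 6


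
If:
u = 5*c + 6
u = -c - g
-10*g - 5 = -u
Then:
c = -61/65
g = -24/65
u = 17/13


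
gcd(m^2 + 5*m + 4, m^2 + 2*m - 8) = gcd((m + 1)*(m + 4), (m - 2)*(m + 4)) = m + 4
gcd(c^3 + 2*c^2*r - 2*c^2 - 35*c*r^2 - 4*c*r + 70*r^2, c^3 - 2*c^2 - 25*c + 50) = c - 2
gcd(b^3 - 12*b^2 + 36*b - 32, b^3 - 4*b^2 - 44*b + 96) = b^2 - 10*b + 16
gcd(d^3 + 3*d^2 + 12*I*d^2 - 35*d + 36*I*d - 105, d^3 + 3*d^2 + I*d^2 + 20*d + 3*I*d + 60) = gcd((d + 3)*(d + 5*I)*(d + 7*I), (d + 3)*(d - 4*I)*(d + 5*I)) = d^2 + d*(3 + 5*I) + 15*I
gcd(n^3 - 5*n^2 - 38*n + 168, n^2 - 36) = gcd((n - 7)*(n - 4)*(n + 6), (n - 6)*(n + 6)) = n + 6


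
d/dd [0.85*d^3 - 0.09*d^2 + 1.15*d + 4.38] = 2.55*d^2 - 0.18*d + 1.15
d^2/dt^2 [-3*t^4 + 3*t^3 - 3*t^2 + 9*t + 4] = -36*t^2 + 18*t - 6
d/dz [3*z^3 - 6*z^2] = 3*z*(3*z - 4)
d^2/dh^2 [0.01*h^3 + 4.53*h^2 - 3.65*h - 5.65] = 0.06*h + 9.06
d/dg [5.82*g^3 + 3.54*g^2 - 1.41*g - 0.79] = 17.46*g^2 + 7.08*g - 1.41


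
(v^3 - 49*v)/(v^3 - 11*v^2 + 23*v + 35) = v*(v + 7)/(v^2 - 4*v - 5)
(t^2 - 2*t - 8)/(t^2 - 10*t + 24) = (t + 2)/(t - 6)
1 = 1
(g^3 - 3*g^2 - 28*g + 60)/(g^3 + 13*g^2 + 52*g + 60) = (g^2 - 8*g + 12)/(g^2 + 8*g + 12)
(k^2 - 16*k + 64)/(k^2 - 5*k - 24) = (k - 8)/(k + 3)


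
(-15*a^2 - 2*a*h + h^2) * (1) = -15*a^2 - 2*a*h + h^2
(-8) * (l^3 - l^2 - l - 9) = -8*l^3 + 8*l^2 + 8*l + 72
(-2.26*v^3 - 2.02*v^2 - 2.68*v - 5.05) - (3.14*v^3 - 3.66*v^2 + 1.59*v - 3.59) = -5.4*v^3 + 1.64*v^2 - 4.27*v - 1.46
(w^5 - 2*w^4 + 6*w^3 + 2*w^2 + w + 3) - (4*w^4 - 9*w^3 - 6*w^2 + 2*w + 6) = w^5 - 6*w^4 + 15*w^3 + 8*w^2 - w - 3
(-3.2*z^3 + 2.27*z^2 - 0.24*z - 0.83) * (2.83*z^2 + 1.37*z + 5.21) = -9.056*z^5 + 2.0401*z^4 - 14.2413*z^3 + 9.149*z^2 - 2.3875*z - 4.3243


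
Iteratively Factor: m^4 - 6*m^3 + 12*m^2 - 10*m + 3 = (m - 1)*(m^3 - 5*m^2 + 7*m - 3) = (m - 1)^2*(m^2 - 4*m + 3) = (m - 1)^3*(m - 3)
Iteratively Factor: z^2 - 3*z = (z - 3)*(z)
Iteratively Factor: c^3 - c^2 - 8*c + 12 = (c - 2)*(c^2 + c - 6) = (c - 2)*(c + 3)*(c - 2)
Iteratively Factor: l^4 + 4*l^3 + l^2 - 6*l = (l + 2)*(l^3 + 2*l^2 - 3*l) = (l - 1)*(l + 2)*(l^2 + 3*l) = l*(l - 1)*(l + 2)*(l + 3)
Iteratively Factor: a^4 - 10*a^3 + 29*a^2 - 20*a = (a - 1)*(a^3 - 9*a^2 + 20*a) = a*(a - 1)*(a^2 - 9*a + 20) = a*(a - 5)*(a - 1)*(a - 4)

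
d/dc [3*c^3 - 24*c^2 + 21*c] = 9*c^2 - 48*c + 21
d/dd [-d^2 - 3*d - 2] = -2*d - 3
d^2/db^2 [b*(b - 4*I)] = 2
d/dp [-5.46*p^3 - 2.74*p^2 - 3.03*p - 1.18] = -16.38*p^2 - 5.48*p - 3.03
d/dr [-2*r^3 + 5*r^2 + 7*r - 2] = -6*r^2 + 10*r + 7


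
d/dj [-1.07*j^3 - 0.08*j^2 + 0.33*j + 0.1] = -3.21*j^2 - 0.16*j + 0.33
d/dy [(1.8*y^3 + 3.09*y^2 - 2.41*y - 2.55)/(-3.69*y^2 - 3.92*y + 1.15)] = (-6.642*y^4 - 14.112*y^3 - 14.7957*y^2 - 11.712*y - 12.7675)/(13.6161*y^4 + 28.9296*y^3 + 6.8794*y^2 - 9.016*y + 1.3225)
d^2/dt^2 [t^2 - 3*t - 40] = 2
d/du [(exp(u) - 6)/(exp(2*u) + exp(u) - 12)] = (-(exp(u) - 6)*(2*exp(u) + 1) + exp(2*u) + exp(u) - 12)*exp(u)/(exp(2*u) + exp(u) - 12)^2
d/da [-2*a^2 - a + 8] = -4*a - 1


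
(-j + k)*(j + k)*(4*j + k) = -4*j^3 - j^2*k + 4*j*k^2 + k^3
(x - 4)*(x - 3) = x^2 - 7*x + 12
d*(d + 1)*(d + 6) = d^3 + 7*d^2 + 6*d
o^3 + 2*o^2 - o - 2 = (o - 1)*(o + 1)*(o + 2)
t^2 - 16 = (t - 4)*(t + 4)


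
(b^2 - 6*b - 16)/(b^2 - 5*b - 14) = (b - 8)/(b - 7)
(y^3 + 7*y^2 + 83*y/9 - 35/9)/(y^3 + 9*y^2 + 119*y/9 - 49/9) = (y + 5)/(y + 7)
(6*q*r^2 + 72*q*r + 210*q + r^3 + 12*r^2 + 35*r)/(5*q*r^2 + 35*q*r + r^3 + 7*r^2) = (6*q*r + 30*q + r^2 + 5*r)/(r*(5*q + r))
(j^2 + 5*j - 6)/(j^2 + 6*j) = (j - 1)/j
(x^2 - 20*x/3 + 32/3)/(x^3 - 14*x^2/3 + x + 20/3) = (3*x - 8)/(3*x^2 - 2*x - 5)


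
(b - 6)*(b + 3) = b^2 - 3*b - 18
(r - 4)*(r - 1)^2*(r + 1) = r^4 - 5*r^3 + 3*r^2 + 5*r - 4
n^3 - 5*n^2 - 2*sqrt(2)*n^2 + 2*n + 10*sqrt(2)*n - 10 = (n - 5)*(n - sqrt(2))^2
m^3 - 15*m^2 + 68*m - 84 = (m - 7)*(m - 6)*(m - 2)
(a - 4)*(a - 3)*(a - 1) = a^3 - 8*a^2 + 19*a - 12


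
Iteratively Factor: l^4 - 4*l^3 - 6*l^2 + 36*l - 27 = (l - 3)*(l^3 - l^2 - 9*l + 9) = (l - 3)*(l + 3)*(l^2 - 4*l + 3) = (l - 3)^2*(l + 3)*(l - 1)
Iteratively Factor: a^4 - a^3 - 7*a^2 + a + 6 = (a + 2)*(a^3 - 3*a^2 - a + 3) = (a + 1)*(a + 2)*(a^2 - 4*a + 3) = (a - 3)*(a + 1)*(a + 2)*(a - 1)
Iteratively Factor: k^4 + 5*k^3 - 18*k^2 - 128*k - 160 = (k - 5)*(k^3 + 10*k^2 + 32*k + 32) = (k - 5)*(k + 4)*(k^2 + 6*k + 8) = (k - 5)*(k + 4)^2*(k + 2)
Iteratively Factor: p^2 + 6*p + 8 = (p + 4)*(p + 2)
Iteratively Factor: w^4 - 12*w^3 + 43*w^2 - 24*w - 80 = (w + 1)*(w^3 - 13*w^2 + 56*w - 80) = (w - 4)*(w + 1)*(w^2 - 9*w + 20) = (w - 5)*(w - 4)*(w + 1)*(w - 4)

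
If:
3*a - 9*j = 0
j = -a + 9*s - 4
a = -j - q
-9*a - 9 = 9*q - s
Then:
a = 231/85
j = 77/85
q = -308/85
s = 72/85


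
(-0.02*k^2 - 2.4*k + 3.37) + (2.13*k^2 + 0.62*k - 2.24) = 2.11*k^2 - 1.78*k + 1.13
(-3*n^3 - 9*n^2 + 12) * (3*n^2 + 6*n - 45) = -9*n^5 - 45*n^4 + 81*n^3 + 441*n^2 + 72*n - 540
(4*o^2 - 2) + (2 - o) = 4*o^2 - o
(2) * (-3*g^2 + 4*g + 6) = -6*g^2 + 8*g + 12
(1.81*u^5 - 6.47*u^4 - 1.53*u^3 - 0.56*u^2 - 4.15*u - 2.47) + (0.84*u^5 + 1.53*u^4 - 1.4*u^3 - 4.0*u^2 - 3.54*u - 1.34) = 2.65*u^5 - 4.94*u^4 - 2.93*u^3 - 4.56*u^2 - 7.69*u - 3.81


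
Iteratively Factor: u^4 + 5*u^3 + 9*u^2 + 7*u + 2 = (u + 1)*(u^3 + 4*u^2 + 5*u + 2) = (u + 1)*(u + 2)*(u^2 + 2*u + 1) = (u + 1)^2*(u + 2)*(u + 1)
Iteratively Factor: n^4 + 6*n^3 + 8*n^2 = (n + 4)*(n^3 + 2*n^2) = n*(n + 4)*(n^2 + 2*n) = n^2*(n + 4)*(n + 2)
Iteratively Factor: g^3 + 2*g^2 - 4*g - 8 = (g + 2)*(g^2 - 4) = (g - 2)*(g + 2)*(g + 2)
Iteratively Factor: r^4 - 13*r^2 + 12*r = (r + 4)*(r^3 - 4*r^2 + 3*r) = (r - 3)*(r + 4)*(r^2 - r) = r*(r - 3)*(r + 4)*(r - 1)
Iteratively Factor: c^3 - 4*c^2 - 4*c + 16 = (c + 2)*(c^2 - 6*c + 8) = (c - 2)*(c + 2)*(c - 4)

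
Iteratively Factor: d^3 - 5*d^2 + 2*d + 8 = (d + 1)*(d^2 - 6*d + 8) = (d - 4)*(d + 1)*(d - 2)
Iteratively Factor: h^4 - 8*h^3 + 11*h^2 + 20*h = (h - 5)*(h^3 - 3*h^2 - 4*h) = (h - 5)*(h - 4)*(h^2 + h) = h*(h - 5)*(h - 4)*(h + 1)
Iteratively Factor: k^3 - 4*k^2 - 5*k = (k + 1)*(k^2 - 5*k) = k*(k + 1)*(k - 5)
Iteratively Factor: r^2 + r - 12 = (r - 3)*(r + 4)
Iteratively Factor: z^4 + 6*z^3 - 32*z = (z)*(z^3 + 6*z^2 - 32) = z*(z - 2)*(z^2 + 8*z + 16) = z*(z - 2)*(z + 4)*(z + 4)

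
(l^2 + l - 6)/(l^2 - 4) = (l + 3)/(l + 2)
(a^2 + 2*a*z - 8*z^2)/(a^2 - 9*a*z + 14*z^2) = (-a - 4*z)/(-a + 7*z)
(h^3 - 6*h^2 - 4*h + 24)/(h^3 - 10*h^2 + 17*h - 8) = (h^3 - 6*h^2 - 4*h + 24)/(h^3 - 10*h^2 + 17*h - 8)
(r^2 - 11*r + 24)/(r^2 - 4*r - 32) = (r - 3)/(r + 4)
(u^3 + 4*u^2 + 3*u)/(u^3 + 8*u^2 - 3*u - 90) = u*(u^2 + 4*u + 3)/(u^3 + 8*u^2 - 3*u - 90)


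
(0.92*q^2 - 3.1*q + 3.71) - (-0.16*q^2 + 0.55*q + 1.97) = 1.08*q^2 - 3.65*q + 1.74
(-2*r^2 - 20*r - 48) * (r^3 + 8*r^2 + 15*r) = -2*r^5 - 36*r^4 - 238*r^3 - 684*r^2 - 720*r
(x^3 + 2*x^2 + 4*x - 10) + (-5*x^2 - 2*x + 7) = x^3 - 3*x^2 + 2*x - 3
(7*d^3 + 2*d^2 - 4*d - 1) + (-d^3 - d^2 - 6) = 6*d^3 + d^2 - 4*d - 7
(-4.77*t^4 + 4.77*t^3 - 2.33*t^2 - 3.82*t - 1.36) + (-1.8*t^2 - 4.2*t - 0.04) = -4.77*t^4 + 4.77*t^3 - 4.13*t^2 - 8.02*t - 1.4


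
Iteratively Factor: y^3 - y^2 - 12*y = (y + 3)*(y^2 - 4*y) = (y - 4)*(y + 3)*(y)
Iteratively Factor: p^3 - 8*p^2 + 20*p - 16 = (p - 2)*(p^2 - 6*p + 8) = (p - 4)*(p - 2)*(p - 2)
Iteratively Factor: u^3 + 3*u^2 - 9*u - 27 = (u + 3)*(u^2 - 9) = (u - 3)*(u + 3)*(u + 3)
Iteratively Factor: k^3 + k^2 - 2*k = (k)*(k^2 + k - 2) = k*(k + 2)*(k - 1)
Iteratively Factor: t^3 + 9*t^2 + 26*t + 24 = (t + 4)*(t^2 + 5*t + 6) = (t + 2)*(t + 4)*(t + 3)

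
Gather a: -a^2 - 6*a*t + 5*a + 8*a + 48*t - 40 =-a^2 + a*(13 - 6*t) + 48*t - 40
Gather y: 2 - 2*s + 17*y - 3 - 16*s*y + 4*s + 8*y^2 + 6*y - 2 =2*s + 8*y^2 + y*(23 - 16*s) - 3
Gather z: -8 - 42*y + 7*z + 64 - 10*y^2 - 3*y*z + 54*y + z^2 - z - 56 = -10*y^2 + 12*y + z^2 + z*(6 - 3*y)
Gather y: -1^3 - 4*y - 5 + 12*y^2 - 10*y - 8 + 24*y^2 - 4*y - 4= 36*y^2 - 18*y - 18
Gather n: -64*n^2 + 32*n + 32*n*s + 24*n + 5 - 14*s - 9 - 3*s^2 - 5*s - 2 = -64*n^2 + n*(32*s + 56) - 3*s^2 - 19*s - 6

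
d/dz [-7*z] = -7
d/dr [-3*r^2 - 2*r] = -6*r - 2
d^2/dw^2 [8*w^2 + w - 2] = 16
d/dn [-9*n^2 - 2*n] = -18*n - 2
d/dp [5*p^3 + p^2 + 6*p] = 15*p^2 + 2*p + 6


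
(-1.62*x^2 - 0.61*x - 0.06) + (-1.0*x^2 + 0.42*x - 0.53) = -2.62*x^2 - 0.19*x - 0.59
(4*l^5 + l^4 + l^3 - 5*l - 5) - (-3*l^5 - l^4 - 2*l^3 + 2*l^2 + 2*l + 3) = 7*l^5 + 2*l^4 + 3*l^3 - 2*l^2 - 7*l - 8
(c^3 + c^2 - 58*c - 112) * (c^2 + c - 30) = c^5 + 2*c^4 - 87*c^3 - 200*c^2 + 1628*c + 3360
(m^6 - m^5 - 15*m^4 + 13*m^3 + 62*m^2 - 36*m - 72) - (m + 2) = m^6 - m^5 - 15*m^4 + 13*m^3 + 62*m^2 - 37*m - 74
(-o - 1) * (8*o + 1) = -8*o^2 - 9*o - 1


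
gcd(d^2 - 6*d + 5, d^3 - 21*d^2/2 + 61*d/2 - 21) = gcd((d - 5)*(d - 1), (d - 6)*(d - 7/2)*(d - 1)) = d - 1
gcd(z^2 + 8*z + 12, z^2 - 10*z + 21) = 1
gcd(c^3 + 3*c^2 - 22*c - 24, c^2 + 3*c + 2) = c + 1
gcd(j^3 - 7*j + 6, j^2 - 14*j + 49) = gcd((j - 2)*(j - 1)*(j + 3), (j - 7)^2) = 1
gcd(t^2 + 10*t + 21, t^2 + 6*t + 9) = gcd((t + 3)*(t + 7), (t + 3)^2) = t + 3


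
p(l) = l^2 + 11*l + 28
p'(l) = 2*l + 11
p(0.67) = 35.82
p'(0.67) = 12.34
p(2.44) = 60.79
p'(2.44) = 15.88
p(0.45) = 33.15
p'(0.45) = 11.90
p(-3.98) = 0.06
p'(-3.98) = 3.04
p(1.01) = 40.13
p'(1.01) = 13.02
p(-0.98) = 18.18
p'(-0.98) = 9.04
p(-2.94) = 4.30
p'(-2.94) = 5.12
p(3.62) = 80.92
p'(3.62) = 18.24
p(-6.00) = -2.00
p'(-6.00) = -1.00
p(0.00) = 28.00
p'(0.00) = 11.00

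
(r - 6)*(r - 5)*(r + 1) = r^3 - 10*r^2 + 19*r + 30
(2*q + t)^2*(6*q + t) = 24*q^3 + 28*q^2*t + 10*q*t^2 + t^3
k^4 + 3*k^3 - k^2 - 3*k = k*(k - 1)*(k + 1)*(k + 3)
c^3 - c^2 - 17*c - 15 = (c - 5)*(c + 1)*(c + 3)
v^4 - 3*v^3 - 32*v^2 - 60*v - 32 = (v - 8)*(v + 1)*(v + 2)^2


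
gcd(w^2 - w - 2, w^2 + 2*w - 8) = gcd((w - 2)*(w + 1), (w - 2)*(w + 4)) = w - 2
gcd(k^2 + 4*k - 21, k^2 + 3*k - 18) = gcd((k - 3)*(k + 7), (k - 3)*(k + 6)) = k - 3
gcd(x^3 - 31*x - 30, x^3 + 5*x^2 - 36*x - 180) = x^2 - x - 30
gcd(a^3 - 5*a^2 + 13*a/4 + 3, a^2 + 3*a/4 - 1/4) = 1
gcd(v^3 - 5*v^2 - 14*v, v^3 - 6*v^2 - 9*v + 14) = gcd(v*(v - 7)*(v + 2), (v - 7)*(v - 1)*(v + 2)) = v^2 - 5*v - 14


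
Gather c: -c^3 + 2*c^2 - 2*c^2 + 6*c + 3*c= -c^3 + 9*c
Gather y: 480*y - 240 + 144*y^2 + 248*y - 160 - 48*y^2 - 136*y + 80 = 96*y^2 + 592*y - 320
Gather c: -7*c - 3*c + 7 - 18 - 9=-10*c - 20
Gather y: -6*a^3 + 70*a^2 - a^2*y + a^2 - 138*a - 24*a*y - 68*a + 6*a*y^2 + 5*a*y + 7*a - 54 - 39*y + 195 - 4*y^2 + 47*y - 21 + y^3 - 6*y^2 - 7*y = -6*a^3 + 71*a^2 - 199*a + y^3 + y^2*(6*a - 10) + y*(-a^2 - 19*a + 1) + 120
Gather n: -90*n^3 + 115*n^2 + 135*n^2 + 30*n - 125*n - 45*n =-90*n^3 + 250*n^2 - 140*n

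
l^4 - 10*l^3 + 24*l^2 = l^2*(l - 6)*(l - 4)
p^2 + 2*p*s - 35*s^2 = (p - 5*s)*(p + 7*s)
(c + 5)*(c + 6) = c^2 + 11*c + 30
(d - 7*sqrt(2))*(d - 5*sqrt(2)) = d^2 - 12*sqrt(2)*d + 70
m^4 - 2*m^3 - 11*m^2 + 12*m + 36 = (m - 3)^2*(m + 2)^2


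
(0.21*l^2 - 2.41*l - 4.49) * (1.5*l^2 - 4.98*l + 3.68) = 0.315*l^4 - 4.6608*l^3 + 6.0396*l^2 + 13.4914*l - 16.5232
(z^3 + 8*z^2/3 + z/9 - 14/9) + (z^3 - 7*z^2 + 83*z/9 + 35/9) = 2*z^3 - 13*z^2/3 + 28*z/3 + 7/3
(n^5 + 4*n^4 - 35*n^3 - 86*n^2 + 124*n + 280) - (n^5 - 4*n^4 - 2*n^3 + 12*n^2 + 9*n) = 8*n^4 - 33*n^3 - 98*n^2 + 115*n + 280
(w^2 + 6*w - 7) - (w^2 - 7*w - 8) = 13*w + 1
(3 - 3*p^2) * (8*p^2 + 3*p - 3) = -24*p^4 - 9*p^3 + 33*p^2 + 9*p - 9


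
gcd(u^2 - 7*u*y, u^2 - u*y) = u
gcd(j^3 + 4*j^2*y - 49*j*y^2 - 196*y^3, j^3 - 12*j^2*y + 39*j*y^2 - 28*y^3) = -j + 7*y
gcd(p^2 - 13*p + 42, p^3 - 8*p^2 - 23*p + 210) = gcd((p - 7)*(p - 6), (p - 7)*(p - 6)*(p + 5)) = p^2 - 13*p + 42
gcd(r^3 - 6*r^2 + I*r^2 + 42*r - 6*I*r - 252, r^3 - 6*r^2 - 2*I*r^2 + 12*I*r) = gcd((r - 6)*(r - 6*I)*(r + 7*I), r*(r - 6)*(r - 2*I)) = r - 6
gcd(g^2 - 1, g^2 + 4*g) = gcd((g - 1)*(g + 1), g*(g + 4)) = 1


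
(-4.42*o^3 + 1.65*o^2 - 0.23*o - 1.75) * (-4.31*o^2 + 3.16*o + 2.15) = 19.0502*o^5 - 21.0787*o^4 - 3.2977*o^3 + 10.3632*o^2 - 6.0245*o - 3.7625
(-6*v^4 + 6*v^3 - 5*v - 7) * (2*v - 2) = -12*v^5 + 24*v^4 - 12*v^3 - 10*v^2 - 4*v + 14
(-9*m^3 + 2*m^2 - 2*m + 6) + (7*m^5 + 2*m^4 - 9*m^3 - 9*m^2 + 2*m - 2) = 7*m^5 + 2*m^4 - 18*m^3 - 7*m^2 + 4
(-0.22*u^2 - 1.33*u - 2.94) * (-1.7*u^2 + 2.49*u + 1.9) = 0.374*u^4 + 1.7132*u^3 + 1.2683*u^2 - 9.8476*u - 5.586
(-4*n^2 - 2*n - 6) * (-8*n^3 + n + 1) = 32*n^5 + 16*n^4 + 44*n^3 - 6*n^2 - 8*n - 6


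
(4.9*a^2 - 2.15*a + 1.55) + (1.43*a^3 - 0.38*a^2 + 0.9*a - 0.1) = 1.43*a^3 + 4.52*a^2 - 1.25*a + 1.45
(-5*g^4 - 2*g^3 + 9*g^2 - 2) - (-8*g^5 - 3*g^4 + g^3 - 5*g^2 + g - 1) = 8*g^5 - 2*g^4 - 3*g^3 + 14*g^2 - g - 1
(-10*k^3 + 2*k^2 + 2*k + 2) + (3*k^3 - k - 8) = -7*k^3 + 2*k^2 + k - 6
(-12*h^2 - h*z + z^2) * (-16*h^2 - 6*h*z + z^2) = 192*h^4 + 88*h^3*z - 22*h^2*z^2 - 7*h*z^3 + z^4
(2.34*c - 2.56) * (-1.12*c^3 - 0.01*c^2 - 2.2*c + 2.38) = -2.6208*c^4 + 2.8438*c^3 - 5.1224*c^2 + 11.2012*c - 6.0928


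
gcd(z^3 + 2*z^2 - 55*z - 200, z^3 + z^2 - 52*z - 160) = z^2 - 3*z - 40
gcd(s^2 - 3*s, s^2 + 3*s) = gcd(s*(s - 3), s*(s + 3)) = s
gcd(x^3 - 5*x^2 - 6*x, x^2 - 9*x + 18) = x - 6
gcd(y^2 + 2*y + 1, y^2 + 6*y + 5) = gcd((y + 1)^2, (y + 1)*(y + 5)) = y + 1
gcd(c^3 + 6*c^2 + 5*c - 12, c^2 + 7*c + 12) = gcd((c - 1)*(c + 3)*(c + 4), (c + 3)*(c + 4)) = c^2 + 7*c + 12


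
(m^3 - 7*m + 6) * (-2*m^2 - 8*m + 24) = -2*m^5 - 8*m^4 + 38*m^3 + 44*m^2 - 216*m + 144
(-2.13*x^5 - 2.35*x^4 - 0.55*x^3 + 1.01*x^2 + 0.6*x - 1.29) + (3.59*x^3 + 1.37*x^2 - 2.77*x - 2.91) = -2.13*x^5 - 2.35*x^4 + 3.04*x^3 + 2.38*x^2 - 2.17*x - 4.2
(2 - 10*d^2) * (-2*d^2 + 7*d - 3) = 20*d^4 - 70*d^3 + 26*d^2 + 14*d - 6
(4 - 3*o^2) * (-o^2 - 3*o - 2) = 3*o^4 + 9*o^3 + 2*o^2 - 12*o - 8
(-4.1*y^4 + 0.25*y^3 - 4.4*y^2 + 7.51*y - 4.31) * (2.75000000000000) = -11.275*y^4 + 0.6875*y^3 - 12.1*y^2 + 20.6525*y - 11.8525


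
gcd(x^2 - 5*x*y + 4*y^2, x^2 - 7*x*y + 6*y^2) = x - y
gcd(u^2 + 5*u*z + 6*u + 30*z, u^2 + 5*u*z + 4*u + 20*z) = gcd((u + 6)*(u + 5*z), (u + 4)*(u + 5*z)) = u + 5*z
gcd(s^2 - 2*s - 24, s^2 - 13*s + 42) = s - 6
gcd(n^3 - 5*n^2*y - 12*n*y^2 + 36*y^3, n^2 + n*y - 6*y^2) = -n^2 - n*y + 6*y^2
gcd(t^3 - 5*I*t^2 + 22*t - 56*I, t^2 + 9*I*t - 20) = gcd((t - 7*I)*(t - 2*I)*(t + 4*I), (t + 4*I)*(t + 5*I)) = t + 4*I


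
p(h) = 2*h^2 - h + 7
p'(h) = 4*h - 1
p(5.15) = 54.90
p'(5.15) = 19.60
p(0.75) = 7.38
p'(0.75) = 2.00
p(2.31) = 15.36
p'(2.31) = 8.24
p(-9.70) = 204.88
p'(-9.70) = -39.80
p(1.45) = 9.76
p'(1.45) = 4.80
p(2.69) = 18.78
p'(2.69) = 9.76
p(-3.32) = 32.36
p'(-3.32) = -14.28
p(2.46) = 16.64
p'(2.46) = 8.84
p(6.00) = 73.00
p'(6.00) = 23.00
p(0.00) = 7.00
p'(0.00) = -1.00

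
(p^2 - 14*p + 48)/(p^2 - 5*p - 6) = (p - 8)/(p + 1)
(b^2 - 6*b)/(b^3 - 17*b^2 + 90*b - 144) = b/(b^2 - 11*b + 24)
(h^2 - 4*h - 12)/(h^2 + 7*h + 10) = (h - 6)/(h + 5)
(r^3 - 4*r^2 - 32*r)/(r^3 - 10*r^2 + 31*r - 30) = r*(r^2 - 4*r - 32)/(r^3 - 10*r^2 + 31*r - 30)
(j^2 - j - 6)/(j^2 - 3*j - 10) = (j - 3)/(j - 5)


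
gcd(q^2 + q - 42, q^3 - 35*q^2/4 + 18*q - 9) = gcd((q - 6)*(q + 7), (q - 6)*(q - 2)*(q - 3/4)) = q - 6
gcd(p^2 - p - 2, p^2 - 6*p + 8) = p - 2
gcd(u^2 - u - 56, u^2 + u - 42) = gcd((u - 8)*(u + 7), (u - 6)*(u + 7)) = u + 7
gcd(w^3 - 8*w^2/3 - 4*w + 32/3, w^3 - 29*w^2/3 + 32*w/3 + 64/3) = w - 8/3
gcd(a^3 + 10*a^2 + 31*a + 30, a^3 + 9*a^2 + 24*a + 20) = a^2 + 7*a + 10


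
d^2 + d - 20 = (d - 4)*(d + 5)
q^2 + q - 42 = (q - 6)*(q + 7)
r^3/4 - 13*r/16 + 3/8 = (r/4 + 1/2)*(r - 3/2)*(r - 1/2)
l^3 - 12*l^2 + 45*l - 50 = (l - 5)^2*(l - 2)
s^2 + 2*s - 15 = (s - 3)*(s + 5)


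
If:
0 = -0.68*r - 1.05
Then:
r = -1.54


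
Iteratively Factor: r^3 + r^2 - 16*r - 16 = (r - 4)*(r^2 + 5*r + 4) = (r - 4)*(r + 4)*(r + 1)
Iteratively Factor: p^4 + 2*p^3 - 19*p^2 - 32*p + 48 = (p - 4)*(p^3 + 6*p^2 + 5*p - 12) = (p - 4)*(p + 3)*(p^2 + 3*p - 4) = (p - 4)*(p - 1)*(p + 3)*(p + 4)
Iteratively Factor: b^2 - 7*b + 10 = (b - 2)*(b - 5)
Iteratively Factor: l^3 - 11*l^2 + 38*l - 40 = (l - 5)*(l^2 - 6*l + 8) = (l - 5)*(l - 2)*(l - 4)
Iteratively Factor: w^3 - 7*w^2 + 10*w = (w)*(w^2 - 7*w + 10) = w*(w - 5)*(w - 2)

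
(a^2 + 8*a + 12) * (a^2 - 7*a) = a^4 + a^3 - 44*a^2 - 84*a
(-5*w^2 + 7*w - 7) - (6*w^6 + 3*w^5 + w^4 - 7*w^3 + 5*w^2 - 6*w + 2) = -6*w^6 - 3*w^5 - w^4 + 7*w^3 - 10*w^2 + 13*w - 9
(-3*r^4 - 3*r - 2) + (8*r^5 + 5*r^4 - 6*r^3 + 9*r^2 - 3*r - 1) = 8*r^5 + 2*r^4 - 6*r^3 + 9*r^2 - 6*r - 3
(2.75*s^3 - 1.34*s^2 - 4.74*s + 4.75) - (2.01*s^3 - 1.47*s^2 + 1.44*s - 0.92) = 0.74*s^3 + 0.13*s^2 - 6.18*s + 5.67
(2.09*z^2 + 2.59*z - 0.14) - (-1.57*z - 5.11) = 2.09*z^2 + 4.16*z + 4.97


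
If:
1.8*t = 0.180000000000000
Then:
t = 0.10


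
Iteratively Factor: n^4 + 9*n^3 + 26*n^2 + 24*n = (n + 4)*(n^3 + 5*n^2 + 6*n) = n*(n + 4)*(n^2 + 5*n + 6) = n*(n + 2)*(n + 4)*(n + 3)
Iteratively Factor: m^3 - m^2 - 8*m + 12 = (m + 3)*(m^2 - 4*m + 4) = (m - 2)*(m + 3)*(m - 2)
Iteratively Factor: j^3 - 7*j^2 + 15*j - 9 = (j - 3)*(j^2 - 4*j + 3) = (j - 3)*(j - 1)*(j - 3)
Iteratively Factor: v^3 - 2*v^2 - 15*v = (v - 5)*(v^2 + 3*v) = (v - 5)*(v + 3)*(v)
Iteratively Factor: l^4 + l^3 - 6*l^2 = (l)*(l^3 + l^2 - 6*l) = l*(l - 2)*(l^2 + 3*l) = l*(l - 2)*(l + 3)*(l)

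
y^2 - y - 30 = (y - 6)*(y + 5)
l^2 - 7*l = l*(l - 7)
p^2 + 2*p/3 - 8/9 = (p - 2/3)*(p + 4/3)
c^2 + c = c*(c + 1)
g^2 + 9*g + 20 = (g + 4)*(g + 5)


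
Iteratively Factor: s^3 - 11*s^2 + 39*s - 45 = (s - 3)*(s^2 - 8*s + 15) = (s - 3)^2*(s - 5)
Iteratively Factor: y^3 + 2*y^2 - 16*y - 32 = (y + 4)*(y^2 - 2*y - 8) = (y - 4)*(y + 4)*(y + 2)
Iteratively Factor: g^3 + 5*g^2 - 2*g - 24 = (g + 3)*(g^2 + 2*g - 8) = (g + 3)*(g + 4)*(g - 2)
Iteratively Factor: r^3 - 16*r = (r + 4)*(r^2 - 4*r) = (r - 4)*(r + 4)*(r)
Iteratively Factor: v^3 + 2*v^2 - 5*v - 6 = (v + 1)*(v^2 + v - 6) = (v + 1)*(v + 3)*(v - 2)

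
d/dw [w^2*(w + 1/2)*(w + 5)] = w*(8*w^2 + 33*w + 10)/2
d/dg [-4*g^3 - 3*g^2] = 6*g*(-2*g - 1)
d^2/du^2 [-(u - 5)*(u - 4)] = -2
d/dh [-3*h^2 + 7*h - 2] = 7 - 6*h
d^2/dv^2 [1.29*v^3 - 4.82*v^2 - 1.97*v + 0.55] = 7.74*v - 9.64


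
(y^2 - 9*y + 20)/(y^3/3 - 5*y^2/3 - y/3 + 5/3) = 3*(y - 4)/(y^2 - 1)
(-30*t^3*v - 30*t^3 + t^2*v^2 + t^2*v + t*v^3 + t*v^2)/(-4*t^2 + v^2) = t*(30*t^2*v + 30*t^2 - t*v^2 - t*v - v^3 - v^2)/(4*t^2 - v^2)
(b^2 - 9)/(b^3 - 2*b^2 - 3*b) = (b + 3)/(b*(b + 1))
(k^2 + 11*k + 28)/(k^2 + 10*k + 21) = (k + 4)/(k + 3)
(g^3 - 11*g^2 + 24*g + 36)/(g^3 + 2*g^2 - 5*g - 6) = (g^2 - 12*g + 36)/(g^2 + g - 6)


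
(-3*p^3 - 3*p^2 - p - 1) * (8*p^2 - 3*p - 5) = -24*p^5 - 15*p^4 + 16*p^3 + 10*p^2 + 8*p + 5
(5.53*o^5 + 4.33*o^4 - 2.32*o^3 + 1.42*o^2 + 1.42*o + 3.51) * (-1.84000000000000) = -10.1752*o^5 - 7.9672*o^4 + 4.2688*o^3 - 2.6128*o^2 - 2.6128*o - 6.4584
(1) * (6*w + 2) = 6*w + 2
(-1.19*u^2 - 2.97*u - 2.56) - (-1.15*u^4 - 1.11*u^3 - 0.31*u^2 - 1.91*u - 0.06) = 1.15*u^4 + 1.11*u^3 - 0.88*u^2 - 1.06*u - 2.5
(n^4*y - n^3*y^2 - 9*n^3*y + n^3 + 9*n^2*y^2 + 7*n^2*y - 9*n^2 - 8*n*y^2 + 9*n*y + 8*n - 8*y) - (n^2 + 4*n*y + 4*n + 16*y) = n^4*y - n^3*y^2 - 9*n^3*y + n^3 + 9*n^2*y^2 + 7*n^2*y - 10*n^2 - 8*n*y^2 + 5*n*y + 4*n - 24*y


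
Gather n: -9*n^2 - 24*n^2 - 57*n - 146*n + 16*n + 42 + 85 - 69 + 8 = -33*n^2 - 187*n + 66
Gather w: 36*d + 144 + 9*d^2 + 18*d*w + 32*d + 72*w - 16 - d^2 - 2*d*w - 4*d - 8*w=8*d^2 + 64*d + w*(16*d + 64) + 128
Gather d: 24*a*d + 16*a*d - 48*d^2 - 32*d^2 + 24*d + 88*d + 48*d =-80*d^2 + d*(40*a + 160)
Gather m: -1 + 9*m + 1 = 9*m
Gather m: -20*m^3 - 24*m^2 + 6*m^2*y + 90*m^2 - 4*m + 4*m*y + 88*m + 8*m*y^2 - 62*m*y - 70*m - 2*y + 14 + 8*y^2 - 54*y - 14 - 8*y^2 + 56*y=-20*m^3 + m^2*(6*y + 66) + m*(8*y^2 - 58*y + 14)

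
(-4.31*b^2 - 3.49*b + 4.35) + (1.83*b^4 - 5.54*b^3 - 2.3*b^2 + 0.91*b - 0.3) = 1.83*b^4 - 5.54*b^3 - 6.61*b^2 - 2.58*b + 4.05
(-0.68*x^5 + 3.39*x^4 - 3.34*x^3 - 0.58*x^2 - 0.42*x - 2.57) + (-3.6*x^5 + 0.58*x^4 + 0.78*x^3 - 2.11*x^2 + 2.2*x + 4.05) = -4.28*x^5 + 3.97*x^4 - 2.56*x^3 - 2.69*x^2 + 1.78*x + 1.48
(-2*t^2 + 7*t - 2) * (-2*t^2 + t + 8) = 4*t^4 - 16*t^3 - 5*t^2 + 54*t - 16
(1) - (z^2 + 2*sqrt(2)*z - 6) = -z^2 - 2*sqrt(2)*z + 7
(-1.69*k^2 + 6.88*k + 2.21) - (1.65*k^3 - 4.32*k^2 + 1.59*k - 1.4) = -1.65*k^3 + 2.63*k^2 + 5.29*k + 3.61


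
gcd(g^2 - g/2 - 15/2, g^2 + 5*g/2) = g + 5/2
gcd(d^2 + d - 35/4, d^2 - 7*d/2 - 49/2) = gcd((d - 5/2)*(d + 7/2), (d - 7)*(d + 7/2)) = d + 7/2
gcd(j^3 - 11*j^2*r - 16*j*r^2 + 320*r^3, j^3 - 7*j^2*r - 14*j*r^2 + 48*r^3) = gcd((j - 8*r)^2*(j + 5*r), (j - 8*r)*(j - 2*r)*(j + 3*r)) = -j + 8*r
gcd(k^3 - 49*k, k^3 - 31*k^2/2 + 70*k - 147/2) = k - 7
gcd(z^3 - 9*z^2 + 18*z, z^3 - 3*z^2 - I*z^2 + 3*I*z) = z^2 - 3*z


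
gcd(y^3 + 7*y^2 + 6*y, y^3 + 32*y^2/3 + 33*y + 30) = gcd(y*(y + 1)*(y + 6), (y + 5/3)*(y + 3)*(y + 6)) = y + 6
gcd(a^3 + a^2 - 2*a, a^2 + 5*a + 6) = a + 2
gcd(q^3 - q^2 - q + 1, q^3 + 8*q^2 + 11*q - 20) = q - 1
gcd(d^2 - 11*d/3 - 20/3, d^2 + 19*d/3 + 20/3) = d + 4/3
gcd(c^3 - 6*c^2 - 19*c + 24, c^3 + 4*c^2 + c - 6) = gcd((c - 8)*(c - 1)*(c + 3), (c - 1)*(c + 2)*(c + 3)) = c^2 + 2*c - 3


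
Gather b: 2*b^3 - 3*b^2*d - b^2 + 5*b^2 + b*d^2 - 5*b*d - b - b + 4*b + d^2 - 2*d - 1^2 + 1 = 2*b^3 + b^2*(4 - 3*d) + b*(d^2 - 5*d + 2) + d^2 - 2*d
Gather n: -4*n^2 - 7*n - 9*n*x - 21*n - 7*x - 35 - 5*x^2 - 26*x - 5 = -4*n^2 + n*(-9*x - 28) - 5*x^2 - 33*x - 40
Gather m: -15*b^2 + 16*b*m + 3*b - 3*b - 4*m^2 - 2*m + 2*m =-15*b^2 + 16*b*m - 4*m^2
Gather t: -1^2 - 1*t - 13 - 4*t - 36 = -5*t - 50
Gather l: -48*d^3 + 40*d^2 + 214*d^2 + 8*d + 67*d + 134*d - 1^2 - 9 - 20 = -48*d^3 + 254*d^2 + 209*d - 30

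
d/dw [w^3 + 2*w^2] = w*(3*w + 4)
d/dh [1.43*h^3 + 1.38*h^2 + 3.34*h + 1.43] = 4.29*h^2 + 2.76*h + 3.34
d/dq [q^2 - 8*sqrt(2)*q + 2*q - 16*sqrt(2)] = 2*q - 8*sqrt(2) + 2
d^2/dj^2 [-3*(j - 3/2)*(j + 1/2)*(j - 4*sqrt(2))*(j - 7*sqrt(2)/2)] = -36*j^2 + 18*j + 135*sqrt(2)*j - 327/2 - 45*sqrt(2)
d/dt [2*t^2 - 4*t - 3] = 4*t - 4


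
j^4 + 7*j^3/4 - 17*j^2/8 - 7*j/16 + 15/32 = (j - 3/4)*(j - 1/2)*(j + 1/2)*(j + 5/2)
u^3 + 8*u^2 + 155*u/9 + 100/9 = (u + 4/3)*(u + 5/3)*(u + 5)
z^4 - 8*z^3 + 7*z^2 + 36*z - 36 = (z - 6)*(z - 3)*(z - 1)*(z + 2)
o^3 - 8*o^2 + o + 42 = (o - 7)*(o - 3)*(o + 2)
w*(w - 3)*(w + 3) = w^3 - 9*w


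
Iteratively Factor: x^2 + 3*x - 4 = (x + 4)*(x - 1)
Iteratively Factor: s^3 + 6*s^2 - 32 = (s + 4)*(s^2 + 2*s - 8) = (s + 4)^2*(s - 2)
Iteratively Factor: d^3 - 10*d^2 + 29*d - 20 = (d - 4)*(d^2 - 6*d + 5) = (d - 5)*(d - 4)*(d - 1)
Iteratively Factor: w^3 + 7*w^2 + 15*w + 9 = (w + 3)*(w^2 + 4*w + 3) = (w + 3)^2*(w + 1)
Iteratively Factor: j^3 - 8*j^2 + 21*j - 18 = (j - 3)*(j^2 - 5*j + 6) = (j - 3)*(j - 2)*(j - 3)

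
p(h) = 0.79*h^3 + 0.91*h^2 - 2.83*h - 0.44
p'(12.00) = 360.29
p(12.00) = 1461.76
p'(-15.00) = 503.12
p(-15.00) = -2419.49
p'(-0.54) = -3.12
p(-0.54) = 1.23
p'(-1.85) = 1.91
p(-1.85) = 2.91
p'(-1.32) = -1.10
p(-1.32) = 3.06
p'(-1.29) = -1.23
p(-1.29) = 3.03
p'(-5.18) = 51.34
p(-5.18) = -71.17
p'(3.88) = 39.91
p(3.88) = 48.42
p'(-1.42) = -0.64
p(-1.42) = 3.15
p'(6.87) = 121.53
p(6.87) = 279.22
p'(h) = 2.37*h^2 + 1.82*h - 2.83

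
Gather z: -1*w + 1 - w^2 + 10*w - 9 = -w^2 + 9*w - 8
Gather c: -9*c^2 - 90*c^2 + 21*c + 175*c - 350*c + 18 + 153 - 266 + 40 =-99*c^2 - 154*c - 55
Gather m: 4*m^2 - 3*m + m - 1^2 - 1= 4*m^2 - 2*m - 2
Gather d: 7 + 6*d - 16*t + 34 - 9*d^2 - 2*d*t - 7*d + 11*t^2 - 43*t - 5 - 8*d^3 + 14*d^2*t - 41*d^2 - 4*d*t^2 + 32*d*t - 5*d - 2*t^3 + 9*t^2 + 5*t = -8*d^3 + d^2*(14*t - 50) + d*(-4*t^2 + 30*t - 6) - 2*t^3 + 20*t^2 - 54*t + 36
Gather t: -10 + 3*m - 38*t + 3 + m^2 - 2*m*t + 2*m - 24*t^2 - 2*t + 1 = m^2 + 5*m - 24*t^2 + t*(-2*m - 40) - 6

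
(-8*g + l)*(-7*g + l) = 56*g^2 - 15*g*l + l^2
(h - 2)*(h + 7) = h^2 + 5*h - 14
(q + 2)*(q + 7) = q^2 + 9*q + 14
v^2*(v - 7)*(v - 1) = v^4 - 8*v^3 + 7*v^2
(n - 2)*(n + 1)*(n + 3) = n^3 + 2*n^2 - 5*n - 6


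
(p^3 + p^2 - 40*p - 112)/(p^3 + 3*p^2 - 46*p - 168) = (p + 4)/(p + 6)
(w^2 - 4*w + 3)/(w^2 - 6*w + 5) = (w - 3)/(w - 5)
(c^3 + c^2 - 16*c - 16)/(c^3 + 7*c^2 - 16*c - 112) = (c + 1)/(c + 7)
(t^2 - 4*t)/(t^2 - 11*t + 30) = t*(t - 4)/(t^2 - 11*t + 30)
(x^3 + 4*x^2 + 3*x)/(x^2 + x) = x + 3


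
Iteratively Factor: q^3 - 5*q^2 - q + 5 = (q - 1)*(q^2 - 4*q - 5) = (q - 5)*(q - 1)*(q + 1)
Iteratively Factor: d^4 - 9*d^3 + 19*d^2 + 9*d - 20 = (d - 1)*(d^3 - 8*d^2 + 11*d + 20) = (d - 4)*(d - 1)*(d^2 - 4*d - 5) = (d - 5)*(d - 4)*(d - 1)*(d + 1)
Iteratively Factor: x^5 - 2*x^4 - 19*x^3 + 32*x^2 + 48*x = (x + 1)*(x^4 - 3*x^3 - 16*x^2 + 48*x) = x*(x + 1)*(x^3 - 3*x^2 - 16*x + 48) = x*(x - 4)*(x + 1)*(x^2 + x - 12) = x*(x - 4)*(x + 1)*(x + 4)*(x - 3)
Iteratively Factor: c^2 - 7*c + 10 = (c - 2)*(c - 5)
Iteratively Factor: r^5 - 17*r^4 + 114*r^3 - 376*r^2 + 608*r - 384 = (r - 4)*(r^4 - 13*r^3 + 62*r^2 - 128*r + 96) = (r - 4)*(r - 2)*(r^3 - 11*r^2 + 40*r - 48) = (r - 4)*(r - 3)*(r - 2)*(r^2 - 8*r + 16) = (r - 4)^2*(r - 3)*(r - 2)*(r - 4)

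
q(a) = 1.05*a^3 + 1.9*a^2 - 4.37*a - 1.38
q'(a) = 3.15*a^2 + 3.8*a - 4.37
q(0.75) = -3.15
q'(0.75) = 0.25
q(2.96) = 29.56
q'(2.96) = 34.48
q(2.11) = 7.72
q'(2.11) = 17.67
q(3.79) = 66.51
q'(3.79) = 55.28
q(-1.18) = 4.70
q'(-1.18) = -4.47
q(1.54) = 0.23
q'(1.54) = 8.95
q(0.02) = -1.47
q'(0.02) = -4.29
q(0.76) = -3.14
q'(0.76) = 0.34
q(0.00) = -1.38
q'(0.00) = -4.37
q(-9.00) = -573.60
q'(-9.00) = 216.58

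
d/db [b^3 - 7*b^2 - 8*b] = 3*b^2 - 14*b - 8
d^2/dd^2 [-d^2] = -2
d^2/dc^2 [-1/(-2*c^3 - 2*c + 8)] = (-3*c*(c^3 + c - 4) + (3*c^2 + 1)^2)/(c^3 + c - 4)^3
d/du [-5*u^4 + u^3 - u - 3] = -20*u^3 + 3*u^2 - 1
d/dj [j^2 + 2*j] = 2*j + 2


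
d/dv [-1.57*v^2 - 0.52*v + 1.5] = -3.14*v - 0.52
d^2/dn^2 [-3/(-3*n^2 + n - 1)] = 6*(-9*n^2 + 3*n + (6*n - 1)^2 - 3)/(3*n^2 - n + 1)^3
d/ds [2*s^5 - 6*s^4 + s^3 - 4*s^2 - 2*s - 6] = 10*s^4 - 24*s^3 + 3*s^2 - 8*s - 2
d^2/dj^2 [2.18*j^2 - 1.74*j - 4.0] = 4.36000000000000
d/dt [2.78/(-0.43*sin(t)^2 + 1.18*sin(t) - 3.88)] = (2.3908*sin(t) - 3.2804)*cos(t)/(0.43*sin(t)^2 - 1.18*sin(t) + 3.88)^2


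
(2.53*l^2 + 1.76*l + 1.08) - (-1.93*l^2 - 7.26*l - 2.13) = 4.46*l^2 + 9.02*l + 3.21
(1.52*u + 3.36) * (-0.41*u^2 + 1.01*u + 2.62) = -0.6232*u^3 + 0.1576*u^2 + 7.376*u + 8.8032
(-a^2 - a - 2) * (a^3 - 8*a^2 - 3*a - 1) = -a^5 + 7*a^4 + 9*a^3 + 20*a^2 + 7*a + 2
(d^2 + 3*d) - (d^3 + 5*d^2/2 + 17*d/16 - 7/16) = -d^3 - 3*d^2/2 + 31*d/16 + 7/16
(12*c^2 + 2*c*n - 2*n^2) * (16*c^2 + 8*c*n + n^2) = 192*c^4 + 128*c^3*n - 4*c^2*n^2 - 14*c*n^3 - 2*n^4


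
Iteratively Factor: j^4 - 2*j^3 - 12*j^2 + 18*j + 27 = (j - 3)*(j^3 + j^2 - 9*j - 9) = (j - 3)^2*(j^2 + 4*j + 3) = (j - 3)^2*(j + 3)*(j + 1)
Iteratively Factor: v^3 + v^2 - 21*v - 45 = (v - 5)*(v^2 + 6*v + 9) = (v - 5)*(v + 3)*(v + 3)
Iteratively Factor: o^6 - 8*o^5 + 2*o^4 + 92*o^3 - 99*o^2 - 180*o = (o + 3)*(o^5 - 11*o^4 + 35*o^3 - 13*o^2 - 60*o) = (o - 4)*(o + 3)*(o^4 - 7*o^3 + 7*o^2 + 15*o) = (o - 4)*(o - 3)*(o + 3)*(o^3 - 4*o^2 - 5*o) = o*(o - 4)*(o - 3)*(o + 3)*(o^2 - 4*o - 5) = o*(o - 5)*(o - 4)*(o - 3)*(o + 3)*(o + 1)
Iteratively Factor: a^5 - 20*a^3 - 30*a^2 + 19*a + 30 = (a + 2)*(a^4 - 2*a^3 - 16*a^2 + 2*a + 15) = (a + 1)*(a + 2)*(a^3 - 3*a^2 - 13*a + 15) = (a - 5)*(a + 1)*(a + 2)*(a^2 + 2*a - 3) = (a - 5)*(a - 1)*(a + 1)*(a + 2)*(a + 3)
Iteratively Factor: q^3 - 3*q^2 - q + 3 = (q + 1)*(q^2 - 4*q + 3) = (q - 1)*(q + 1)*(q - 3)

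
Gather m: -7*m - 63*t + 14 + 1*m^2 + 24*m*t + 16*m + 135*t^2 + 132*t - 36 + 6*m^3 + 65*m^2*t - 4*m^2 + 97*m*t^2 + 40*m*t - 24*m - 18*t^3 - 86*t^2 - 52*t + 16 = 6*m^3 + m^2*(65*t - 3) + m*(97*t^2 + 64*t - 15) - 18*t^3 + 49*t^2 + 17*t - 6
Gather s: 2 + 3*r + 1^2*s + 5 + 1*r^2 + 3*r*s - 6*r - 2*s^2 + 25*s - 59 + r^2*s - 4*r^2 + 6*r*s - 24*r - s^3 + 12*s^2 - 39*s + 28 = -3*r^2 - 27*r - s^3 + 10*s^2 + s*(r^2 + 9*r - 13) - 24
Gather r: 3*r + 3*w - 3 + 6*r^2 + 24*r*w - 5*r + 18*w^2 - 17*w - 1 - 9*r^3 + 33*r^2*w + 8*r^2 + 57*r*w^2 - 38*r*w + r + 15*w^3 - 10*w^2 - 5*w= -9*r^3 + r^2*(33*w + 14) + r*(57*w^2 - 14*w - 1) + 15*w^3 + 8*w^2 - 19*w - 4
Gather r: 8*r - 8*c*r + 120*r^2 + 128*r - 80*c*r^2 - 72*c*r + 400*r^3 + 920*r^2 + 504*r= 400*r^3 + r^2*(1040 - 80*c) + r*(640 - 80*c)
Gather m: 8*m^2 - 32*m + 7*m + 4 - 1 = 8*m^2 - 25*m + 3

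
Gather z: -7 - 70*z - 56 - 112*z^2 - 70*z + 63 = -112*z^2 - 140*z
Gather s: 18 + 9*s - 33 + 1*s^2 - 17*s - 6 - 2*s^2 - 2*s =-s^2 - 10*s - 21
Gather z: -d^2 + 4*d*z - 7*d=-d^2 + 4*d*z - 7*d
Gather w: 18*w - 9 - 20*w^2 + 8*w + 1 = -20*w^2 + 26*w - 8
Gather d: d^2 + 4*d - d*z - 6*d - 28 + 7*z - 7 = d^2 + d*(-z - 2) + 7*z - 35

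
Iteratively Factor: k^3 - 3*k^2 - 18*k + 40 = (k - 2)*(k^2 - k - 20) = (k - 2)*(k + 4)*(k - 5)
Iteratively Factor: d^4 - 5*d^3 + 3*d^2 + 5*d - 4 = (d - 4)*(d^3 - d^2 - d + 1) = (d - 4)*(d + 1)*(d^2 - 2*d + 1) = (d - 4)*(d - 1)*(d + 1)*(d - 1)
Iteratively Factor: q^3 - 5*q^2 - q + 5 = (q - 5)*(q^2 - 1) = (q - 5)*(q + 1)*(q - 1)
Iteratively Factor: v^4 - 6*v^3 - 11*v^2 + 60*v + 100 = (v - 5)*(v^3 - v^2 - 16*v - 20) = (v - 5)*(v + 2)*(v^2 - 3*v - 10) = (v - 5)^2*(v + 2)*(v + 2)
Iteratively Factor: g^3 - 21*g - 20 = (g + 1)*(g^2 - g - 20) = (g + 1)*(g + 4)*(g - 5)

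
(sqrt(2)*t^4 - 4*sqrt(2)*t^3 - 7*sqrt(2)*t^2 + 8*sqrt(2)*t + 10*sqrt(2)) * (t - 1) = sqrt(2)*t^5 - 5*sqrt(2)*t^4 - 3*sqrt(2)*t^3 + 15*sqrt(2)*t^2 + 2*sqrt(2)*t - 10*sqrt(2)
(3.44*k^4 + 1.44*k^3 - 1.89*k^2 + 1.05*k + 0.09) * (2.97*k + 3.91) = 10.2168*k^5 + 17.7272*k^4 + 0.0171000000000001*k^3 - 4.2714*k^2 + 4.3728*k + 0.3519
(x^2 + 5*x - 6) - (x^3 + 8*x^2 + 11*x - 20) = -x^3 - 7*x^2 - 6*x + 14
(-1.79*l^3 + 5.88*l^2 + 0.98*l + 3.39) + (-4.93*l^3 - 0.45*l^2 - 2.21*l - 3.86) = -6.72*l^3 + 5.43*l^2 - 1.23*l - 0.47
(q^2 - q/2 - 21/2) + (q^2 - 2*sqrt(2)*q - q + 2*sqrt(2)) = 2*q^2 - 2*sqrt(2)*q - 3*q/2 - 21/2 + 2*sqrt(2)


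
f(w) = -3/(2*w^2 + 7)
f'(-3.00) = -0.06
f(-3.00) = -0.12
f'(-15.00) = 0.00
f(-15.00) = -0.00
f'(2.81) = 0.06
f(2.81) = -0.13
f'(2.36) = 0.09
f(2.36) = -0.17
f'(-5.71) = -0.01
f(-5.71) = -0.04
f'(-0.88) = -0.14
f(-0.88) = -0.35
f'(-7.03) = -0.01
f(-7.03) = -0.03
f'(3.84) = 0.03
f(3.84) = -0.08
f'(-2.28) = -0.09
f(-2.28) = -0.17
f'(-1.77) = -0.12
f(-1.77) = -0.23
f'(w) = 12*w/(2*w^2 + 7)^2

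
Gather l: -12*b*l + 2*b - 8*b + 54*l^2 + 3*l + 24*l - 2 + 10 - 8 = -6*b + 54*l^2 + l*(27 - 12*b)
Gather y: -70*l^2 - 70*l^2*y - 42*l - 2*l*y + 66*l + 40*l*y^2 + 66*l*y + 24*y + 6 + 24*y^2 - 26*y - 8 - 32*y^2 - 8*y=-70*l^2 + 24*l + y^2*(40*l - 8) + y*(-70*l^2 + 64*l - 10) - 2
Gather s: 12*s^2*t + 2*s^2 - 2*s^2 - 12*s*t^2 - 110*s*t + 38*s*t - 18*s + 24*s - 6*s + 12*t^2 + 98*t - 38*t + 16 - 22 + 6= 12*s^2*t + s*(-12*t^2 - 72*t) + 12*t^2 + 60*t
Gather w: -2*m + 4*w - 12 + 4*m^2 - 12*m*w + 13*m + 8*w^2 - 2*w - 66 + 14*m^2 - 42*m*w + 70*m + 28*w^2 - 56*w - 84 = 18*m^2 + 81*m + 36*w^2 + w*(-54*m - 54) - 162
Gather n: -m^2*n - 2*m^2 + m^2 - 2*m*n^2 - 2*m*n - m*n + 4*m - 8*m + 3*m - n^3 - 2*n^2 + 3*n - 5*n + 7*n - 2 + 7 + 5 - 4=-m^2 - m - n^3 + n^2*(-2*m - 2) + n*(-m^2 - 3*m + 5) + 6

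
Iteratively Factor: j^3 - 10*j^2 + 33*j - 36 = (j - 3)*(j^2 - 7*j + 12) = (j - 3)^2*(j - 4)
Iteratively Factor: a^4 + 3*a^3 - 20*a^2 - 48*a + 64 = (a + 4)*(a^3 - a^2 - 16*a + 16) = (a - 1)*(a + 4)*(a^2 - 16) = (a - 4)*(a - 1)*(a + 4)*(a + 4)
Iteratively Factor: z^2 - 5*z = (z)*(z - 5)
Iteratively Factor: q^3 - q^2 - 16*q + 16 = (q - 4)*(q^2 + 3*q - 4) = (q - 4)*(q + 4)*(q - 1)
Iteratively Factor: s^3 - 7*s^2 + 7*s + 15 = (s - 5)*(s^2 - 2*s - 3) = (s - 5)*(s - 3)*(s + 1)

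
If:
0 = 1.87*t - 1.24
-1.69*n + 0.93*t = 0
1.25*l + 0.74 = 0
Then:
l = -0.59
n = 0.36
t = 0.66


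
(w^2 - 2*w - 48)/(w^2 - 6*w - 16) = (w + 6)/(w + 2)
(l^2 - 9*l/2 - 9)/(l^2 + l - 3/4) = 2*(l - 6)/(2*l - 1)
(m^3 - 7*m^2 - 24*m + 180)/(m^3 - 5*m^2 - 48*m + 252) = (m + 5)/(m + 7)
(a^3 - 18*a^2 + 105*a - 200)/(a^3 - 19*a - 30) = (a^2 - 13*a + 40)/(a^2 + 5*a + 6)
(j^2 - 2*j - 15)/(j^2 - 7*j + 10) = (j + 3)/(j - 2)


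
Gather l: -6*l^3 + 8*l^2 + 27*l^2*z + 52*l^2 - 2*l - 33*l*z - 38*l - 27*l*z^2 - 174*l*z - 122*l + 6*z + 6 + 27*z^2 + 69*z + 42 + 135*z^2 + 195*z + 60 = -6*l^3 + l^2*(27*z + 60) + l*(-27*z^2 - 207*z - 162) + 162*z^2 + 270*z + 108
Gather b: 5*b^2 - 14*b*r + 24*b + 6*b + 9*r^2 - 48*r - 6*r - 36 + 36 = 5*b^2 + b*(30 - 14*r) + 9*r^2 - 54*r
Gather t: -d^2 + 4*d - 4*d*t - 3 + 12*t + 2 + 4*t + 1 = -d^2 + 4*d + t*(16 - 4*d)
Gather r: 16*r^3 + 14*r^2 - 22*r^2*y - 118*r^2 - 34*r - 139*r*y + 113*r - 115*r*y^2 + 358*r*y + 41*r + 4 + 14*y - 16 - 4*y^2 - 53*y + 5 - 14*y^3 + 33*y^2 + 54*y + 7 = 16*r^3 + r^2*(-22*y - 104) + r*(-115*y^2 + 219*y + 120) - 14*y^3 + 29*y^2 + 15*y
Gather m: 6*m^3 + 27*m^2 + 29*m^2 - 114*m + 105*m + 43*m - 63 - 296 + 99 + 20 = 6*m^3 + 56*m^2 + 34*m - 240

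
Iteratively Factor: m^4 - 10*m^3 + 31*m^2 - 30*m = (m - 2)*(m^3 - 8*m^2 + 15*m) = m*(m - 2)*(m^2 - 8*m + 15) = m*(m - 5)*(m - 2)*(m - 3)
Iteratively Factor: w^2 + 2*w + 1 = (w + 1)*(w + 1)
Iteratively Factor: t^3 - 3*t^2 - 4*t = (t)*(t^2 - 3*t - 4) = t*(t + 1)*(t - 4)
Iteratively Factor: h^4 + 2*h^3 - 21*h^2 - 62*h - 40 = (h + 4)*(h^3 - 2*h^2 - 13*h - 10) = (h + 2)*(h + 4)*(h^2 - 4*h - 5) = (h - 5)*(h + 2)*(h + 4)*(h + 1)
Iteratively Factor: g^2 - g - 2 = (g - 2)*(g + 1)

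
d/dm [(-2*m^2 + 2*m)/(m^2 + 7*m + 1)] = 2*(-8*m^2 - 2*m + 1)/(m^4 + 14*m^3 + 51*m^2 + 14*m + 1)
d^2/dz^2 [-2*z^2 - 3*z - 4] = -4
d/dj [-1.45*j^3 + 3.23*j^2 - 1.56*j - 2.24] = -4.35*j^2 + 6.46*j - 1.56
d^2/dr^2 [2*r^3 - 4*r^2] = 12*r - 8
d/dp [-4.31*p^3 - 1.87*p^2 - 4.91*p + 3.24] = -12.93*p^2 - 3.74*p - 4.91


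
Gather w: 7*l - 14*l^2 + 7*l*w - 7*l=-14*l^2 + 7*l*w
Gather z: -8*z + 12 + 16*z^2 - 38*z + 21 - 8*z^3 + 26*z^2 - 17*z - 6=-8*z^3 + 42*z^2 - 63*z + 27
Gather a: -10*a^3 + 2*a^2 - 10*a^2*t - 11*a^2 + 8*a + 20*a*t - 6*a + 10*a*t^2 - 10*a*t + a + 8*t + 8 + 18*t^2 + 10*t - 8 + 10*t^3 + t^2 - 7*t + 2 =-10*a^3 + a^2*(-10*t - 9) + a*(10*t^2 + 10*t + 3) + 10*t^3 + 19*t^2 + 11*t + 2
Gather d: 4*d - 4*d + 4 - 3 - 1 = 0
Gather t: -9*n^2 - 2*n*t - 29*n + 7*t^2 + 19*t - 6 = -9*n^2 - 29*n + 7*t^2 + t*(19 - 2*n) - 6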